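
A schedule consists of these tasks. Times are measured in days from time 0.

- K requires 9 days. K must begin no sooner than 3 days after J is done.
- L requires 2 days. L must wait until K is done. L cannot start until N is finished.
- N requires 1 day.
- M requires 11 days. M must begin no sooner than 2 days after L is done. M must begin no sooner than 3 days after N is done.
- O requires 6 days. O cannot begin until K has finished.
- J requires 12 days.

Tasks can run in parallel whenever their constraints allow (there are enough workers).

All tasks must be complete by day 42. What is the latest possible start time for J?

3

M has no dependents, so it just needs to finish by day 42. Starting by 42 − 11 = day 31 achieves that.
L feeds into M (must start by day 31, minus 2-day gap → day 29); so L must finish by day 29 and therefore start by day 27.
O has no dependents, so it just needs to finish by day 42. Starting by 42 − 6 = day 36 achieves that.
K has several dependents: L (must start by day 27); O (must start by day 36). The earliest of those limits is day 27, so K must start by 27 − 9 = day 18.
J has to be done before K (must start by day 18, minus 3-day gap → day 15). That means finishing by day 15, i.e. starting by 15 − 12 = day 3.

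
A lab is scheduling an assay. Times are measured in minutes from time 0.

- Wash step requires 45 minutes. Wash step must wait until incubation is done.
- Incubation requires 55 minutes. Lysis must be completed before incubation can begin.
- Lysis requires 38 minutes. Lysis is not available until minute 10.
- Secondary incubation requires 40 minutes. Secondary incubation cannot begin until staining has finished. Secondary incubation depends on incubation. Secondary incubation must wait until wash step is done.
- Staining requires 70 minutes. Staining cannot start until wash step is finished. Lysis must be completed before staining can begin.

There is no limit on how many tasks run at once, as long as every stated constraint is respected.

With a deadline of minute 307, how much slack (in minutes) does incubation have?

Lysis waits on its own release at minute 10, so it starts at minute 10 and finishes at 10 + 38 = minute 48.
Incubation waits on lysis (finishes minute 48), so it starts at minute 48 and finishes at 48 + 55 = minute 103.

Working backward from the deadline:
Nothing follows secondary incubation; the deadline of minute 307 is its only limit. It must start by 307 − 40 = minute 267.
Staining has to be done before secondary incubation (must start by minute 267). That means finishing by minute 267, i.e. starting by 267 − 70 = minute 197.
Wash step feeds staining (must start by minute 197); secondary incubation (must start by minute 267). Taking the minimum, wash step must finish by minute 197 and start by 197 − 45 = minute 152.
For incubation: wash step (must start by minute 152); secondary incubation (must start by minute 267). The most restrictive is minute 152; with a 55-minute duration, incubation must start by minute 97.
So incubation can start as early as minute 48 and as late as minute 97, giving 97 − 48 = 49 minutes of slack.

49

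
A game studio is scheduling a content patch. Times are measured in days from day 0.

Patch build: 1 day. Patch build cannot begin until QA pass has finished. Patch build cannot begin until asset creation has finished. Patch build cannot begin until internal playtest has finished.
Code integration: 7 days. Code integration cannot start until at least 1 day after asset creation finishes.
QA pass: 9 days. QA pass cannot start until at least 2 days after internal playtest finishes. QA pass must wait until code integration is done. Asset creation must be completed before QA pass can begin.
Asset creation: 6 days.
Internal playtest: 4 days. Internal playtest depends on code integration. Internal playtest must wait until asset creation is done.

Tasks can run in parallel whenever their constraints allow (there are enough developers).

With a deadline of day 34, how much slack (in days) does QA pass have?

Asset creation has no prerequisites, so it starts at day 0 and finishes at day 6.
After asset creation (finishes day 6, plus 1-day gap → day 7), code integration can start at day 7 and finishes at day 14.
Internal playtest needs all of code integration (finishes day 14); asset creation (finishes day 6). That puts its earliest start at day 14; it finishes at 14 + 4 = day 18.
QA pass needs all of internal playtest (finishes day 18, plus 2-day gap → day 20); code integration (finishes day 14); asset creation (finishes day 6). That puts its earliest start at day 20; it finishes at 20 + 9 = day 29.

Working backward from the deadline:
Patch build must finish by day 34; it takes 1 day, so it must start by 34 − 1 = day 33.
QA pass must finish before patch build (must start by day 33). With a 9-day duration, QA pass must start by 33 − 9 = day 24.
So QA pass can start as early as day 20 and as late as day 24, giving 24 − 20 = 4 days of slack.

4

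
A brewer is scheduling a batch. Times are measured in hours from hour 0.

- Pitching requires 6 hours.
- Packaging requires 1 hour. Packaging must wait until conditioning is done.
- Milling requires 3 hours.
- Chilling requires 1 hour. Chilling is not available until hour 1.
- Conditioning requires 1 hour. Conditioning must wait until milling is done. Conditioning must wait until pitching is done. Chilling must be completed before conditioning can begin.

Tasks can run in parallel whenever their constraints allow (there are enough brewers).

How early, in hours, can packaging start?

7

Pitching has no prerequisites, so it starts at hour 0 and finishes at hour 6.
Chilling cannot begin until its own release at hour 1. It runs from hour 1 to 1 + 1 = hour 2.
Milling has no prerequisites, so it starts at hour 0 and finishes at hour 3.
For conditioning: milling (finishes hour 3); pitching (finishes hour 6); chilling (finishes hour 2). Taking the maximum gives a start of hour 6, and it finishes at 6 + 1 = hour 7.
Packaging waits on conditioning (finishes hour 7), so the earliest it can start is hour 7.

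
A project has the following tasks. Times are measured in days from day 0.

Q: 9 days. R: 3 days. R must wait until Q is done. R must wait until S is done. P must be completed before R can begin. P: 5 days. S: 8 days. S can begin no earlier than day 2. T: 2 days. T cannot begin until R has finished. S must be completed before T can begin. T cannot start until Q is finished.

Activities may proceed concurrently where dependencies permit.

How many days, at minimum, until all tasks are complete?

S cannot begin until its own release at day 2. It runs from day 2 to 2 + 8 = day 10.
Q can start immediately at day 0; it finishes at day 9.
P has no prerequisites, so it starts at day 0 and finishes at day 5.
R needs all of Q (finishes day 9); S (finishes day 10); P (finishes day 5). That puts its earliest start at day 10; it finishes at 10 + 3 = day 13.
T has to wait for R (finishes day 13); S (finishes day 10); Q (finishes day 9). The latest of these is day 13, so T runs day 13 to 13 + 2 = day 15.
All tasks are finished once the last one completes. Finish times: P at 5, Q at 9, R at 13, S at 10, T at 15. The latest is day 15.

15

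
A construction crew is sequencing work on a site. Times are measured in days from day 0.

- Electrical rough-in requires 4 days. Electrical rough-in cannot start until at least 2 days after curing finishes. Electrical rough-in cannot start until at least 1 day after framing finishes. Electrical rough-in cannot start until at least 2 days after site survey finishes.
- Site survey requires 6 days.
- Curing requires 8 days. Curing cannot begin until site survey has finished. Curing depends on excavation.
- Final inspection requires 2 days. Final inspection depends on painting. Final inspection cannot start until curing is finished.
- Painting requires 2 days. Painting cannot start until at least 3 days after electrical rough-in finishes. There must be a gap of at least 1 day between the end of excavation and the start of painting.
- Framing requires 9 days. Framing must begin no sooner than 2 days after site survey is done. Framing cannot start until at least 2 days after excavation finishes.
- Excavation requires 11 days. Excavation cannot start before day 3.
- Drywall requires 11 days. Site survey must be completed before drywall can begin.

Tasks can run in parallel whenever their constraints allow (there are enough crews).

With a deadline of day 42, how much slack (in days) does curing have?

7

Excavation cannot begin until its own release at day 3. It runs from day 3 to 3 + 11 = day 14.
Nothing blocks site survey, so it runs from day 0 to day 6.
For curing: site survey (finishes day 6); excavation (finishes day 14). Taking the maximum gives a start of day 14, and it finishes at 14 + 8 = day 22.

Working backward from the deadline:
Final inspection has no dependents, so it just needs to finish by day 42. Starting by 42 − 2 = day 40 achieves that.
Painting feeds into final inspection (must start by day 40); so painting must finish by day 40 and therefore start by day 38.
Electrical rough-in has to be done before painting (must start by day 38, minus 3-day gap → day 35). That means finishing by day 35, i.e. starting by 35 − 4 = day 31.
Curing has several dependents: electrical rough-in (must start by day 31, minus 2-day gap → day 29); final inspection (must start by day 40). The earliest of those limits is day 29, so curing must start by 29 − 8 = day 21.
So curing can start as early as day 14 and as late as day 21, giving 21 − 14 = 7 days of slack.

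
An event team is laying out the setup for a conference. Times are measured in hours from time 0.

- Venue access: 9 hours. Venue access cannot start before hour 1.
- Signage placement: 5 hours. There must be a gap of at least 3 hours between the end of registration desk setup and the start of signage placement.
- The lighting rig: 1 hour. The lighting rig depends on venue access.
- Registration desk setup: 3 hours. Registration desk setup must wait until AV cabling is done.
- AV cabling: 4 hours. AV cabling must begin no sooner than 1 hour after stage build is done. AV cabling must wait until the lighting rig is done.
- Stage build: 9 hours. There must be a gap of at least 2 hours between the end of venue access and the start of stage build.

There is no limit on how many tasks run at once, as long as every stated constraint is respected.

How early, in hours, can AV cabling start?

After its own release at hour 1, venue access can start at hour 1 and finishes at hour 10.
After venue access (finishes hour 10), the lighting rig can start at hour 10 and finishes at hour 11.
Stage build waits on venue access (finishes hour 10, plus 2-hour gap → hour 12), so it starts at hour 12 and finishes at 12 + 9 = hour 21.
AV cabling waits on stage build (finishes hour 21, plus 1-hour gap → hour 22); the lighting rig (finishes hour 11). The latest of these is hour 22, which is the earliest AV cabling can start.

22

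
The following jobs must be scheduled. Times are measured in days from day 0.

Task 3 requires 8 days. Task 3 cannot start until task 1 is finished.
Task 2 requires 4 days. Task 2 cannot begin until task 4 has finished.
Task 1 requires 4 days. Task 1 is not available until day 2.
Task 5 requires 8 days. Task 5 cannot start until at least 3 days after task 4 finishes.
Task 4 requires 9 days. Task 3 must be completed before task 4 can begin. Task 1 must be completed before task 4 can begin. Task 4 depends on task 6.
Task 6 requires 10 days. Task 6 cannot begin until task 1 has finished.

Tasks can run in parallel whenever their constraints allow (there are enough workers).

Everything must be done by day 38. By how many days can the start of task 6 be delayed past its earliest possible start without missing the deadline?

2

Task 1 waits on its own release at day 2, so it starts at day 2 and finishes at 2 + 4 = day 6.
After task 1 (finishes day 6), task 6 can start at day 6 and finishes at day 16.

Working backward from the deadline:
Task 2 has no dependents, so it just needs to finish by day 38. Starting by 38 − 4 = day 34 achieves that.
Task 5 must finish by day 38; it takes 8 days, so it must start by 38 − 8 = day 30.
Task 4 must finish in time for task 2 (must start by day 34); task 5 (must start by day 30, minus 3-day gap → day 27). The tightest is day 27, so task 4 must start by 27 − 9 = day 18.
Task 6 has to be done before task 4 (must start by day 18). That means finishing by day 18, i.e. starting by 18 − 10 = day 8.
So task 6 can start as early as day 6 and as late as day 8, giving 8 − 6 = 2 days of slack.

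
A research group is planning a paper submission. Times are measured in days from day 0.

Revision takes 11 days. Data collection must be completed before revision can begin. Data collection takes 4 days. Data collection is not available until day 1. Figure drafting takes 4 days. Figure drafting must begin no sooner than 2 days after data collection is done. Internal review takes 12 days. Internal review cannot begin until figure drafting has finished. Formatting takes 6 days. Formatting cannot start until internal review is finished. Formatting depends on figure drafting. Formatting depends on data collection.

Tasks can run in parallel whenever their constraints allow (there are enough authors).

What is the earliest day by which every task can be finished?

Data collection waits on its own release at day 1, so it starts at day 1 and finishes at 1 + 4 = day 5.
After data collection (finishes day 5), revision can start at day 5 and finishes at day 16.
After data collection (finishes day 5, plus 2-day gap → day 7), figure drafting can start at day 7 and finishes at day 11.
Internal review cannot begin until figure drafting (finishes day 11). It runs from day 11 to 11 + 12 = day 23.
Formatting cannot start until internal review (finishes day 23); figure drafting (finishes day 11); data collection (finishes day 5). The controlling bound is day 23, so formatting finishes at 23 + 6 = day 29.
All tasks are finished once the last one completes. Finish times: Data collection at 5, Figure drafting at 11, Internal review at 23, Revision at 16, Formatting at 29. The latest is day 29.

29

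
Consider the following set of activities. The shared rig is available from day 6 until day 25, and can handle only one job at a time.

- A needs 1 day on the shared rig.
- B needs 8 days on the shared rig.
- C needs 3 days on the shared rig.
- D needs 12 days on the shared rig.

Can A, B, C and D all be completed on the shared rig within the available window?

No

The shared rig window is 25 − 6 = 19 days.
Running back to back, the jobs need 1 + 8 + 3 + 12 = 24 days on the shared rig.
Since 24 > 19, they cannot all fit.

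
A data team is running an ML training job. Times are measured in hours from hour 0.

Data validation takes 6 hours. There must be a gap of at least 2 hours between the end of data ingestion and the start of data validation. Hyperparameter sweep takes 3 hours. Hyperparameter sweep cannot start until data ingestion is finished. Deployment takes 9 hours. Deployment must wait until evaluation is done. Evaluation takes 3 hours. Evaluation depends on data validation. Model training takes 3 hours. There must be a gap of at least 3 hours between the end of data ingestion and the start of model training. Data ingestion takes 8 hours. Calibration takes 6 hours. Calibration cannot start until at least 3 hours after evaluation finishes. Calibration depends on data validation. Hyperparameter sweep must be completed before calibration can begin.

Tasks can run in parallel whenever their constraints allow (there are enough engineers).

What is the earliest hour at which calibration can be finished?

28

Data ingestion can start immediately at hour 0; it finishes at hour 8.
After data ingestion (finishes hour 8), hyperparameter sweep can start at hour 8 and finishes at hour 11.
Data validation cannot begin until data ingestion (finishes hour 8, plus 2-hour gap → hour 10). It runs from hour 10 to 10 + 6 = hour 16.
Evaluation waits on data validation (finishes hour 16), so it starts at hour 16 and finishes at 16 + 3 = hour 19.
Calibration needs all of evaluation (finishes hour 19, plus 3-hour gap → hour 22); data validation (finishes hour 16); hyperparameter sweep (finishes hour 11). That puts its earliest start at hour 22; it finishes at 22 + 6 = hour 28.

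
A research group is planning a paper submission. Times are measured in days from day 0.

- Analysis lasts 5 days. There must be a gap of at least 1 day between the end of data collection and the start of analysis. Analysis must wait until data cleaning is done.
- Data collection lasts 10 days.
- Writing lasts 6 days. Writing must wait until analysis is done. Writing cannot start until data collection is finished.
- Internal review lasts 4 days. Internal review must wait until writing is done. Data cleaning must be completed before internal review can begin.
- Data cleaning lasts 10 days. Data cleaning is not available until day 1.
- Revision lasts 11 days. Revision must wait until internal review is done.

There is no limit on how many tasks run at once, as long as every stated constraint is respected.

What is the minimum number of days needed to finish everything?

After its own release at day 1, data cleaning can start at day 1 and finishes at day 11.
Nothing blocks data collection, so it runs from day 0 to day 10.
Analysis needs all of data collection (finishes day 10, plus 1-day gap → day 11); data cleaning (finishes day 11). That puts its earliest start at day 11; it finishes at 11 + 5 = day 16.
For writing: analysis (finishes day 16); data collection (finishes day 10). Taking the maximum gives a start of day 16, and it finishes at 16 + 6 = day 22.
Internal review has to wait for writing (finishes day 22); data cleaning (finishes day 11). The latest of these is day 22, so internal review runs day 22 to 22 + 4 = day 26.
After internal review (finishes day 26), revision can start at day 26 and finishes at day 37.
All tasks are finished once the last one completes. Finish times: Data collection at 10, Data cleaning at 11, Analysis at 16, Writing at 22, Internal review at 26, Revision at 37. The latest is day 37.

37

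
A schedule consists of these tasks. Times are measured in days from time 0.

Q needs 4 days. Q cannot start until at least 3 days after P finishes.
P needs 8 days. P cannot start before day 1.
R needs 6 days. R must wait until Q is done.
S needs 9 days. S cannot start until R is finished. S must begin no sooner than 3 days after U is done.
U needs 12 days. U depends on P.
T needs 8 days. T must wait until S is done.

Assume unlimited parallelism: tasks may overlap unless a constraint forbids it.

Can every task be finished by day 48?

Yes

After its own release at day 1, P can start at day 1 and finishes at day 9.
U cannot begin until P (finishes day 9). It runs from day 9 to 9 + 12 = day 21.
Q cannot begin until P (finishes day 9, plus 3-day gap → day 12). It runs from day 12 to 12 + 4 = day 16.
R cannot begin until Q (finishes day 16). It runs from day 16 to 16 + 6 = day 22.
For S: R (finishes day 22); U (finishes day 21, plus 3-day gap → day 24). Taking the maximum gives a start of day 24, and it finishes at 24 + 9 = day 33.
After S (finishes day 33), T can start at day 33 and finishes at day 41.
Every task is finished by day 41, which is no later than the deadline of 48, so the schedule is feasible.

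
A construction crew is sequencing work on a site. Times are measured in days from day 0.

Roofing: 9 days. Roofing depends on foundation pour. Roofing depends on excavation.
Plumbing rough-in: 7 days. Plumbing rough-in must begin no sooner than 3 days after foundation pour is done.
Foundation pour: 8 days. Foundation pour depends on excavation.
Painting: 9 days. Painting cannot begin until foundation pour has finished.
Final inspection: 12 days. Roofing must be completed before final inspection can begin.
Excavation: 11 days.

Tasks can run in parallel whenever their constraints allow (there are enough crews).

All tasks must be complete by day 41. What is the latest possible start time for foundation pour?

12

Nothing follows final inspection; the deadline of day 41 is its only limit. It must start by 41 − 12 = day 29.
Roofing must finish before final inspection (must start by day 29). With a 9-day duration, roofing must start by 29 − 9 = day 20.
Nothing follows plumbing rough-in; the deadline of day 41 is its only limit. It must start by 41 − 7 = day 34.
Painting has no dependents, so it just needs to finish by day 41. Starting by 41 − 9 = day 32 achieves that.
Foundation pour has several dependents: roofing (must start by day 20); plumbing rough-in (must start by day 34, minus 3-day gap → day 31); painting (must start by day 32). The earliest of those limits is day 20, so foundation pour must start by 20 − 8 = day 12.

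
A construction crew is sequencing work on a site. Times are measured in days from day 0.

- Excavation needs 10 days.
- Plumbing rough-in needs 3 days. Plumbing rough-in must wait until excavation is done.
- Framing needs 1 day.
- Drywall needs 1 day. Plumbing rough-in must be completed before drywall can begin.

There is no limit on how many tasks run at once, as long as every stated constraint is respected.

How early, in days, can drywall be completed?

Nothing blocks excavation, so it runs from day 0 to day 10.
Plumbing rough-in waits on excavation (finishes day 10), so it starts at day 10 and finishes at 10 + 3 = day 13.
After plumbing rough-in (finishes day 13), drywall can start at day 13 and finishes at day 14.

14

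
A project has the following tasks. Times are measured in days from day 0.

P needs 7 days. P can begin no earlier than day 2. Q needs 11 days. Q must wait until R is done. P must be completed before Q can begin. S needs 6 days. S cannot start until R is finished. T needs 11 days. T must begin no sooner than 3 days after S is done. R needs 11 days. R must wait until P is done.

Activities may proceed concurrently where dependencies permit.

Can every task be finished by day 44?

Yes

P waits on its own release at day 2, so it starts at day 2 and finishes at 2 + 7 = day 9.
After P (finishes day 9), R can start at day 9 and finishes at day 20.
After R (finishes day 20), S can start at day 20 and finishes at day 26.
After S (finishes day 26, plus 3-day gap → day 29), T can start at day 29 and finishes at day 40.
For Q: R (finishes day 20); P (finishes day 9). Taking the maximum gives a start of day 20, and it finishes at 20 + 11 = day 31.
Every task is finished by day 40, which is no later than the deadline of 44, so the schedule is feasible.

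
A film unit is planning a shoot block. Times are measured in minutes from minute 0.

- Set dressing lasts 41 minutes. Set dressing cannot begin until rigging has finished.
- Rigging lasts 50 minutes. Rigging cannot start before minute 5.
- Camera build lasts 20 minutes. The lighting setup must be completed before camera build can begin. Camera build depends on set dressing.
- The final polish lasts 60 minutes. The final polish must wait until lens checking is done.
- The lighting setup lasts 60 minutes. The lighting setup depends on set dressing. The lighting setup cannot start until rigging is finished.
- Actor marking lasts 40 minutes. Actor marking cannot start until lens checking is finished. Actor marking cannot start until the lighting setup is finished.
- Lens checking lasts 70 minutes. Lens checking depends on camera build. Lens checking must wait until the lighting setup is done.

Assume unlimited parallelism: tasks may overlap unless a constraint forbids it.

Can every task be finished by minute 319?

Yes

After its own release at minute 5, rigging can start at minute 5 and finishes at minute 55.
Set dressing cannot begin until rigging (finishes minute 55). It runs from minute 55 to 55 + 41 = minute 96.
The lighting setup needs all of set dressing (finishes minute 96); rigging (finishes minute 55). That puts its earliest start at minute 96; it finishes at 96 + 60 = minute 156.
Camera build needs all of the lighting setup (finishes minute 156); set dressing (finishes minute 96). That puts its earliest start at minute 156; it finishes at 156 + 20 = minute 176.
Lens checking cannot start until camera build (finishes minute 176); the lighting setup (finishes minute 156). The controlling bound is minute 176, so lens checking finishes at 176 + 70 = minute 246.
The final polish cannot begin until lens checking (finishes minute 246). It runs from minute 246 to 246 + 60 = minute 306.
Actor marking has to wait for lens checking (finishes minute 246); the lighting setup (finishes minute 156). The latest of these is minute 246, so actor marking runs minute 246 to 246 + 40 = minute 286.
Every task is finished by minute 306, which is no later than the deadline of 319, so the schedule is feasible.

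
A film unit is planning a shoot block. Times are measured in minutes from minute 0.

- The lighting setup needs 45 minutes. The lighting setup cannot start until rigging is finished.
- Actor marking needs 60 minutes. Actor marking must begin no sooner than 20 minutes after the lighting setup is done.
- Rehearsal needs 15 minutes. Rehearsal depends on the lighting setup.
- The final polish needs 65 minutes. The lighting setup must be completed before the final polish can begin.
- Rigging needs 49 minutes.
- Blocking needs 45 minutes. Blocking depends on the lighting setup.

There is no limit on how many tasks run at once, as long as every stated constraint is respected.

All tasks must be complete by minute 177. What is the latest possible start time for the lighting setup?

52

To finish by minute 177, blocking (duration 45) must start no later than minute 132.
To finish by minute 177, actor marking (duration 60) must start no later than minute 117.
Rehearsal has no dependents, so it just needs to finish by minute 177. Starting by 177 − 15 = minute 162 achieves that.
To finish by minute 177, the final polish (duration 65) must start no later than minute 112.
The lighting setup feeds blocking (must start by minute 132); actor marking (must start by minute 117, minus 20-minute gap → minute 97); rehearsal (must start by minute 162); the final polish (must start by minute 112). Taking the minimum, the lighting setup must finish by minute 97 and start by 97 − 45 = minute 52.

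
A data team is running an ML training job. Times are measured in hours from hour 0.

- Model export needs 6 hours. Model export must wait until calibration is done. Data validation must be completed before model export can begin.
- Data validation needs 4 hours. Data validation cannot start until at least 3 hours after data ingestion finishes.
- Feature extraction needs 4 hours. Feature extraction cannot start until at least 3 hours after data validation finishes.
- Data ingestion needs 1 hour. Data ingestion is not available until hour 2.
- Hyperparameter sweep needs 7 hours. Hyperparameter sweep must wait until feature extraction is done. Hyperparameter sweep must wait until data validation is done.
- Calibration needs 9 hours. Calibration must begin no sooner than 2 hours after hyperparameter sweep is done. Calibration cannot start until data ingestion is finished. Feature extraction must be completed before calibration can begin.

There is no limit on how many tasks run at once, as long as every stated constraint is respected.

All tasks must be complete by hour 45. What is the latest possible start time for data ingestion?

To finish by hour 45, model export (duration 6) must start no later than hour 39.
Calibration must finish before model export (must start by hour 39). With a 9-hour duration, calibration must start by 39 − 9 = hour 30.
Hyperparameter sweep has to be done before calibration (must start by hour 30, minus 2-hour gap → hour 28). That means finishing by hour 28, i.e. starting by 28 − 7 = hour 21.
For feature extraction: hyperparameter sweep (must start by hour 21); calibration (must start by hour 30). The most restrictive is hour 21; with a 4-hour duration, feature extraction must start by hour 17.
Data validation feeds feature extraction (must start by hour 17, minus 3-hour gap → hour 14); hyperparameter sweep (must start by hour 21); model export (must start by hour 39). Taking the minimum, data validation must finish by hour 14 and start by 14 − 4 = hour 10.
Data ingestion feeds data validation (must start by hour 10, minus 3-hour gap → hour 7); calibration (must start by hour 30). Taking the minimum, data ingestion must finish by hour 7 and start by 7 − 1 = hour 6.

6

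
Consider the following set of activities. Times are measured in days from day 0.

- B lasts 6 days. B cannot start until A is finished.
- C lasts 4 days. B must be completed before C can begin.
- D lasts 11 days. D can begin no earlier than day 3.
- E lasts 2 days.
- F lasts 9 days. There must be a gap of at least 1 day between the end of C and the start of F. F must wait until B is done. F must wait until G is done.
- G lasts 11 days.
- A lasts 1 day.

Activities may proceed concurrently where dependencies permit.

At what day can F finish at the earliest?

G has no prerequisites, so it starts at day 0 and finishes at day 11.
A has no prerequisites, so it starts at day 0 and finishes at day 1.
B cannot begin until A (finishes day 1). It runs from day 1 to 1 + 6 = day 7.
C cannot begin until B (finishes day 7). It runs from day 7 to 7 + 4 = day 11.
F has to wait for C (finishes day 11, plus 1-day gap → day 12); B (finishes day 7); G (finishes day 11). The latest of these is day 12, so F runs day 12 to 12 + 9 = day 21.

21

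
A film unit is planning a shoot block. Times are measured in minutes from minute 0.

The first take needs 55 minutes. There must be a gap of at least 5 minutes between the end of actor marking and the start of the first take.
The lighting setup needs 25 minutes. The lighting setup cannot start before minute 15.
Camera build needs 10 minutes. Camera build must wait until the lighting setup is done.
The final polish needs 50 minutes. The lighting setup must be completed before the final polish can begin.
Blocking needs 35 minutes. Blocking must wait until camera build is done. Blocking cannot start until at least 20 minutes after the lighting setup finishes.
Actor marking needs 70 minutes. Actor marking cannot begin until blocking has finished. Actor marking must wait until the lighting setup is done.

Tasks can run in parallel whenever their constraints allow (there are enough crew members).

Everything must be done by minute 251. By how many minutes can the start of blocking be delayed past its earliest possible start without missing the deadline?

The lighting setup waits on its own release at minute 15, so it starts at minute 15 and finishes at 15 + 25 = minute 40.
Camera build waits on the lighting setup (finishes minute 40), so it starts at minute 40 and finishes at 40 + 10 = minute 50.
Blocking has to wait for camera build (finishes minute 50); the lighting setup (finishes minute 40, plus 20-minute gap → minute 60). The latest of these is minute 60, so blocking runs minute 60 to 60 + 35 = minute 95.

Working backward from the deadline:
The first take must finish by minute 251; it takes 55 minutes, so it must start by 251 − 55 = minute 196.
Actor marking has to be done before the first take (must start by minute 196, minus 5-minute gap → minute 191). That means finishing by minute 191, i.e. starting by 191 − 70 = minute 121.
Blocking has to be done before actor marking (must start by minute 121). That means finishing by minute 121, i.e. starting by 121 − 35 = minute 86.
So blocking can start as early as minute 60 and as late as minute 86, giving 86 − 60 = 26 minutes of slack.

26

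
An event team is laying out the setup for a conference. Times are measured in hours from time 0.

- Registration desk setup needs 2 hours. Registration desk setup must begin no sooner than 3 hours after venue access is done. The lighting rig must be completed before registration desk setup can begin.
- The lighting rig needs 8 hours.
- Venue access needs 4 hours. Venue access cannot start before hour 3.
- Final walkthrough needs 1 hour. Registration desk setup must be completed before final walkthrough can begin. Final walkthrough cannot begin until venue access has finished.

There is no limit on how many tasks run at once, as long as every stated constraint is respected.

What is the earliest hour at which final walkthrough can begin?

12

The lighting rig has no prerequisites, so it starts at hour 0 and finishes at hour 8.
Venue access waits on its own release at hour 3, so it starts at hour 3 and finishes at 3 + 4 = hour 7.
Registration desk setup has to wait for venue access (finishes hour 7, plus 3-hour gap → hour 10); the lighting rig (finishes hour 8). The latest of these is hour 10, so registration desk setup runs hour 10 to 10 + 2 = hour 12.
Final walkthrough waits on registration desk setup (finishes hour 12); venue access (finishes hour 7). The latest of these is hour 12, which is the earliest final walkthrough can start.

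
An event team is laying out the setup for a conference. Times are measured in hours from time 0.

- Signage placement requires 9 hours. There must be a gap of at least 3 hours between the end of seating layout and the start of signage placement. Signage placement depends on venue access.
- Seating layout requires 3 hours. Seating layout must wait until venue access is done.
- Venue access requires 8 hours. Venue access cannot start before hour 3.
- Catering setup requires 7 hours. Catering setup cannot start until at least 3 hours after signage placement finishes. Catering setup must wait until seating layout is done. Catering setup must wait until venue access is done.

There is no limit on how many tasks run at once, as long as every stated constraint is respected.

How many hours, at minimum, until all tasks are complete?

36

Venue access waits on its own release at hour 3, so it starts at hour 3 and finishes at 3 + 8 = hour 11.
Seating layout waits on venue access (finishes hour 11), so it starts at hour 11 and finishes at 11 + 3 = hour 14.
Signage placement needs all of seating layout (finishes hour 14, plus 3-hour gap → hour 17); venue access (finishes hour 11). That puts its earliest start at hour 17; it finishes at 17 + 9 = hour 26.
Catering setup has to wait for signage placement (finishes hour 26, plus 3-hour gap → hour 29); seating layout (finishes hour 14); venue access (finishes hour 11). The latest of these is hour 29, so catering setup runs hour 29 to 29 + 7 = hour 36.
All tasks are finished once the last one completes. Finish times: Venue access at 11, Seating layout at 14, Signage placement at 26, Catering setup at 36. The latest is hour 36.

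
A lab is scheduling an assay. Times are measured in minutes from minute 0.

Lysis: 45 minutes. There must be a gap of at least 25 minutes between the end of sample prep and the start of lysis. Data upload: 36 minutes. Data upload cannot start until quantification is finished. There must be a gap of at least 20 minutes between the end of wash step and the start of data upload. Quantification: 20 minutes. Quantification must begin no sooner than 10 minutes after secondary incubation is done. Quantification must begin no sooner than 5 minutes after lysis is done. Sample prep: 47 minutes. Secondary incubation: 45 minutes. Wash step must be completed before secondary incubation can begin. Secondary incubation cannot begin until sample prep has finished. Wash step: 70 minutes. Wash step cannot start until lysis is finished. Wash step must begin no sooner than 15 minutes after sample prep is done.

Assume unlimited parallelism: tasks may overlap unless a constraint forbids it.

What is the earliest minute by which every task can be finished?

Nothing blocks sample prep, so it runs from minute 0 to minute 47.
Lysis cannot begin until sample prep (finishes minute 47, plus 25-minute gap → minute 72). It runs from minute 72 to 72 + 45 = minute 117.
Wash step cannot start until lysis (finishes minute 117); sample prep (finishes minute 47, plus 15-minute gap → minute 62). The controlling bound is minute 117, so wash step finishes at 117 + 70 = minute 187.
Secondary incubation has to wait for wash step (finishes minute 187); sample prep (finishes minute 47). The latest of these is minute 187, so secondary incubation runs minute 187 to 187 + 45 = minute 232.
Quantification cannot start until secondary incubation (finishes minute 232, plus 10-minute gap → minute 242); lysis (finishes minute 117, plus 5-minute gap → minute 122). The controlling bound is minute 242, so quantification finishes at 242 + 20 = minute 262.
Data upload has to wait for quantification (finishes minute 262); wash step (finishes minute 187, plus 20-minute gap → minute 207). The latest of these is minute 262, so data upload runs minute 262 to 262 + 36 = minute 298.
All tasks are finished once the last one completes. Finish times: Sample prep at 47, Lysis at 117, Wash step at 187, Secondary incubation at 232, Quantification at 262, Data upload at 298. The latest is minute 298.

298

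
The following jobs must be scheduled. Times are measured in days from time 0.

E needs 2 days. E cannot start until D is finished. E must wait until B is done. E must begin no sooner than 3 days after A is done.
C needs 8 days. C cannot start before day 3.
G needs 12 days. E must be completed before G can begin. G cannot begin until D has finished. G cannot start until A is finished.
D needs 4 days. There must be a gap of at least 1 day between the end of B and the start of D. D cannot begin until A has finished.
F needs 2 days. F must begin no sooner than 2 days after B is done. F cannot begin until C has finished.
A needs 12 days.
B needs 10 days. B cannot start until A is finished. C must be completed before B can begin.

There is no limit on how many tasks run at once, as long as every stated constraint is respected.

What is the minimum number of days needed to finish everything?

41

C waits on its own release at day 3, so it starts at day 3 and finishes at 3 + 8 = day 11.
A has no prerequisites, so it starts at day 0 and finishes at day 12.
B cannot start until A (finishes day 12); C (finishes day 11). The controlling bound is day 12, so B finishes at 12 + 10 = day 22.
F cannot start until B (finishes day 22, plus 2-day gap → day 24); C (finishes day 11). The controlling bound is day 24, so F finishes at 24 + 2 = day 26.
For D: B (finishes day 22, plus 1-day gap → day 23); A (finishes day 12). Taking the maximum gives a start of day 23, and it finishes at 23 + 4 = day 27.
E cannot start until D (finishes day 27); B (finishes day 22); A (finishes day 12, plus 3-day gap → day 15). The controlling bound is day 27, so E finishes at 27 + 2 = day 29.
G cannot start until E (finishes day 29); D (finishes day 27); A (finishes day 12). The controlling bound is day 29, so G finishes at 29 + 12 = day 41.
All tasks are finished once the last one completes. Finish times: A at 12, B at 22, C at 11, D at 27, E at 29, F at 26, G at 41. The latest is day 41.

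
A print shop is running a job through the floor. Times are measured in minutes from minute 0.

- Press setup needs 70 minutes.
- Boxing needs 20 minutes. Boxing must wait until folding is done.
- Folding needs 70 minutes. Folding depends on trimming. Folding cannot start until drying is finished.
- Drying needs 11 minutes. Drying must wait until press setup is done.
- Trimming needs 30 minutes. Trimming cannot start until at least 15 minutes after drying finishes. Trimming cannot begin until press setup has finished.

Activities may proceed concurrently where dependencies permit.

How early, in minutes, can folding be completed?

196

Press setup can start immediately at minute 0; it finishes at minute 70.
After press setup (finishes minute 70), drying can start at minute 70 and finishes at minute 81.
Trimming cannot start until drying (finishes minute 81, plus 15-minute gap → minute 96); press setup (finishes minute 70). The controlling bound is minute 96, so trimming finishes at 96 + 30 = minute 126.
Folding cannot start until trimming (finishes minute 126); drying (finishes minute 81). The controlling bound is minute 126, so folding finishes at 126 + 70 = minute 196.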